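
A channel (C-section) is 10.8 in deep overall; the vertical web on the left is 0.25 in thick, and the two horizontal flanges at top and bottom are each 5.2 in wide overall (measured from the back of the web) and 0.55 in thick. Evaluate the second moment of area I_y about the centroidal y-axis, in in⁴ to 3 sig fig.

I_y ≈ 23.3 in⁴

Treat the section as a set of non-overlapping primitives; coordinates are from the bounding-box lower-left.
Web: 0.25 × 10.8, A = 2.7 in², x = 0.125 in, Ī = 0.014063 in⁴.
Top flange (beyond web): 4.95 × 0.55, A = 2.7225 in², x = 2.725 in, Ī = 5.559 in⁴.
Bottom flange (beyond web): 4.95 × 0.55, A = 2.7225 in², x = 2.725 in, Ī = 5.559 in⁴.
Centroid: x̄ = ΣA·x / ΣA = 1.8631 in.
Transfer each piece to the centroidal y-axis using Ī + A·d² with d = x − 1.8631:
  web: d = -1.7381 in → contributes +8.1709 in⁴
  top flange (beyond web): d = 0.86188 in → contributes +7.5814 in⁴
  bottom flange (beyond web): d = 0.86188 in → contributes +7.5814 in⁴
Total I = 23.334 in⁴.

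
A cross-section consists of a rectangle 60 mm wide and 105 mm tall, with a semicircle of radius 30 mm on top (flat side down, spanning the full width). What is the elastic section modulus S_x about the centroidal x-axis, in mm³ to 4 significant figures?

Treat the section as a set of non-overlapping primitives; coordinates are from the bounding-box lower-left.
Rectangular body: 60 × 105, A = 6 300 mm², y = 52.5 mm, Ī = 5 788 125 mm⁴.
Semicircular cap: semicircle r = 30, A = 1413.72 mm², y = 117.732 mm, Ī = 88903.1 mm⁴.
Centroid: ȳ = ΣA·y / ΣA = 64.4553 mm.
Transfer each piece to the centroidal x-axis using Ī + A·d² with d = y − 64.4553:
  rectangular body: d = -11.9553 mm → contributes +6 688 585 mm⁴
  semicircular cap: d = 53.2771 mm → contributes +4 101 659 mm⁴
Total I = 10 790 245 mm⁴.
Extreme fibre distance c = 70.5447 mm; S = I/c = 152 956 mm³.

S_x ≈ 1.530 × 10⁵ mm³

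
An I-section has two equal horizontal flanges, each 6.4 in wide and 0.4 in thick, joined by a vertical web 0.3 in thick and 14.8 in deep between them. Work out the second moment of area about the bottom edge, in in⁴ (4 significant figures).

Split into non-overlapping primitives; take the origin at the lower-left of the bounding box.
Bottom flange: 6.4 × 0.4, A = 2.56 in², y = 0.2 in, Ī = 0.0341333 in⁴.
Web: 0.3 × 14.8, A = 4.44 in², y = 7.8 in, Ī = 81.0448 in⁴.
Top flange: 6.4 × 0.4, A = 2.56 in², y = 15.4 in, Ī = 0.0341333 in⁴.
Transfer each piece to a horizontal axis along the bottom face using Ī + A·d² with d = y − 0:
  bottom flange: d = 0.2 in → contributes +0.136533 in⁴
  web: d = 7.8 in → contributes +351.174 in⁴
  top flange: d = 15.4 in → contributes +607.164 in⁴
Total I = 958.475 in⁴.

I_base ≈ 958.5 in⁴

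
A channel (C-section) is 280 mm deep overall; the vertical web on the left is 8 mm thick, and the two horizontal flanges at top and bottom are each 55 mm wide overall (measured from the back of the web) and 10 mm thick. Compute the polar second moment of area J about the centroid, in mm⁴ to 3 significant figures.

J ≈ 3.25 × 10⁷ mm⁴

Split into non-overlapping primitives; take the origin at the lower-left of the bounding box.
Web: 8 × 280, A = 2 240 mm², y = 140 mm, Ī = 14 634 667 mm⁴.
Top flange (beyond web): 47 × 10, A = 470 mm², y = 275 mm, Ī = 3916.7 mm⁴.
Bottom flange (beyond web): 47 × 10, A = 470 mm², y = 5 mm, Ī = 3916.7 mm⁴.
By symmetry the centroid is at mid-height, ȳ = 140 mm.
Transfer each piece to the centroidal x-axis using Ī + A·d² with d = y − 140:
  web: d = 0 mm → contributes +14 634 667 mm⁴
  top flange (beyond web): d = 135 mm → contributes +8 569 667 mm⁴
  bottom flange (beyond web): d = -135 mm → contributes +8 569 667 mm⁴
Total I = 31 774 000 mm⁴.
For the y-axis: x̄ = 12.129 mm.
Repeating about the centroidal y-axis gives I_y = 685 727 mm⁴.
Polar second moment: J = I_x + I_y = 32 459 727 mm⁴.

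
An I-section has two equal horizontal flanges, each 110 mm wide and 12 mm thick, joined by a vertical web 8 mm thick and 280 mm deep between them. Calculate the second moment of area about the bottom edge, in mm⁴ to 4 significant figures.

Treat the section as a set of non-overlapping primitives; coordinates are from the bounding-box lower-left.
Bottom flange: 110 × 12, A = 1 320 mm², y = 6 mm, Ī = 15 840 mm⁴.
Web: 8 × 280, A = 2 240 mm², y = 152 mm, Ī = 14 634 667 mm⁴.
Top flange: 110 × 12, A = 1 320 mm², y = 298 mm, Ī = 15 840 mm⁴.
Transfer each piece to a horizontal axis along the bottom face using Ī + A·d² with d = y − 0:
  bottom flange: d = 6 mm → contributes +63 360 mm⁴
  web: d = 152 mm → contributes +66 387 627 mm⁴
  top flange: d = 298 mm → contributes +117 237 120 mm⁴
Total I = 183 688 107 mm⁴.

I_base ≈ 1.837 × 10⁸ mm⁴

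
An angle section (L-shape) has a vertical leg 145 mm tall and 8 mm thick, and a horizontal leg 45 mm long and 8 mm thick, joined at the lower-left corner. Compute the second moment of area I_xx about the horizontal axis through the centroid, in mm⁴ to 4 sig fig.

Decompose the section into non-overlapping parts with the origin at the bottom-left of its bounding rectangle.
Vertical leg: 8 × 145, A = 1 160 mm², y = 72.5 mm, Ī = 2 032 417 mm⁴.
Horizontal leg (remainder): 37 × 8, A = 296 mm², y = 4 mm, Ī = 1578.67 mm⁴.
Centroid: ȳ = ΣA·y / ΣA = 58.5742 mm.
Transfer each piece to the horizontal axis through the centroid using Ī + A·d² with d = y − 58.5742:
  vertical leg: d = 13.9258 mm → contributes +2 257 374 mm⁴
  horizontal leg (remainder): d = -54.5742 mm → contributes +883 168 mm⁴
Total I = 3 140 541 mm⁴.

I_xx ≈ 3.141 × 10⁶ mm⁴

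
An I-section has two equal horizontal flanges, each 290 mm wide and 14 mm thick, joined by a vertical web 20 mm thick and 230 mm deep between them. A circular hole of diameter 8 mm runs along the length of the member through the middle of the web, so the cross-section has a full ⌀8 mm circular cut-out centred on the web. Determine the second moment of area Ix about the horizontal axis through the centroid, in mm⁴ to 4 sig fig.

Ix ≈ 1.413 × 10⁸ mm⁴

Break the section into simple shapes (no overlaps), measuring from the bottom-left corner of the bounding box.
Bottom flange: 290 × 14, A = 4 060 mm², y = 7 mm, Ī = 66313.3 mm⁴.
Web: 20 × 230, A = 4 600 mm², y = 129 mm, Ī = 20 278 333 mm⁴.
Top flange: 290 × 14, A = 4 060 mm², y = 251 mm, Ī = 66313.3 mm⁴.
Hole (subtracted): ⌀8, A = 50.2655 mm², y = 129 mm, Ī = 201.062 mm⁴.
By symmetry the centroid is at mid-height, ȳ = 129 mm.
Transfer each piece to the horizontal axis through the centroid using Ī + A·d² with d = y − 129:
  bottom flange: d = -122 mm → contributes +60 495 353 mm⁴
  web: d = 0 mm → contributes +20 278 333 mm⁴
  top flange: d = 122 mm → contributes +60 495 353 mm⁴
  hole: d = 0 mm → contributes −201.062 mm⁴
Total I = 141 268 839 mm⁴.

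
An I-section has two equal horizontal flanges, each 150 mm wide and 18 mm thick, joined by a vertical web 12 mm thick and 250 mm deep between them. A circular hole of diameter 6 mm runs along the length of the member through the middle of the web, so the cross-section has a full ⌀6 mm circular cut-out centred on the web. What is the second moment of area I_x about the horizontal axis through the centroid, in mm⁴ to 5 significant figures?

I_x ≈ 1.1273 × 10⁸ mm⁴

Split into non-overlapping primitives; take the origin at the lower-left of the bounding box.
Bottom flange: 150 × 18, A = 2 700 mm², y = 9 mm, Ī = 72 900 mm⁴.
Web: 12 × 250, A = 3 000 mm², y = 143 mm, Ī = 15 625 000 mm⁴.
Top flange: 150 × 18, A = 2 700 mm², y = 277 mm, Ī = 72 900 mm⁴.
Hole (subtracted): ⌀6, A = 28.27433 mm², y = 143 mm, Ī = 63.61725 mm⁴.
By symmetry the centroid is at mid-height, ȳ = 143 mm.
Transfer each piece to the horizontal axis through the centroid using Ī + A·d² with d = y − 143:
  bottom flange: d = -134 mm → contributes +48 554 100 mm⁴
  web: d = 0 mm → contributes +15 625 000 mm⁴
  top flange: d = 134 mm → contributes +48 554 100 mm⁴
  hole: d = 0 mm → contributes −63.61725 mm⁴
Total I = 112 733 136 mm⁴.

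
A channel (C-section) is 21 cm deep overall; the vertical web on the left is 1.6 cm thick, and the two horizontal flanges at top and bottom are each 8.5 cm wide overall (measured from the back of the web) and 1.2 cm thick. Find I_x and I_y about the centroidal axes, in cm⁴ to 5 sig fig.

I_x ≈ 2859.8 cm⁴, I_y ≈ 273.23 cm⁴

Decompose the section into non-overlapping parts with the origin at the bottom-left of its bounding rectangle.
Web: 1.6 × 21, A = 33.6 cm², y = 10.5 cm, Ī = 1234.8 cm⁴.
Top flange (beyond web): 6.9 × 1.2, A = 8.28 cm², y = 20.4 cm, Ī = 0.9936 cm⁴.
Bottom flange (beyond web): 6.9 × 1.2, A = 8.28 cm², y = 0.6 cm, Ī = 0.9936 cm⁴.
By symmetry the centroid is at mid-height, ȳ = 10.5 cm.
Transfer each piece to the centroidal x-axis using Ī + A·d² with d = y − 10.5:
  web: d = 0 cm → contributes +1234.8 cm⁴
  top flange (beyond web): d = 9.9 cm → contributes +812.5164 cm⁴
  bottom flange (beyond web): d = -9.9 cm → contributes +812.5164 cm⁴
Total I = 2859.833 cm⁴.
For the y-axis: x̄ = 2.20311 cm.
Repeating about the centroidal y-axis gives I_y = 273.2339 cm⁴.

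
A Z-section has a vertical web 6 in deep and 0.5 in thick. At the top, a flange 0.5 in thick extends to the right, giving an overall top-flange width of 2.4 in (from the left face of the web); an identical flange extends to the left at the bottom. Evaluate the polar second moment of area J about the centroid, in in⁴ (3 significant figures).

J ≈ 26.8 in⁴

Split into non-overlapping primitives; take the origin at the lower-left of the bounding box.
Web: 0.5 × 6, A = 3 in², y = 3 in, Ī = 9 in⁴.
Top flange (beyond web): 1.9 × 0.5, A = 0.95 in², y = 5.75 in, Ī = 0.019792 in⁴.
Bottom flange (beyond web): 1.9 × 0.5, A = 0.95 in², y = 0.25 in, Ī = 0.019792 in⁴.
Centroid: ȳ = ΣA·y / ΣA = 3 in.
Transfer each piece to the centroidal x-axis using Ī + A·d² with d = y − 3:
  web: d = 0 in → contributes +9 in⁴
  top flange (beyond web): d = 2.75 in → contributes +7.2042 in⁴
  bottom flange (beyond web): d = -2.75 in → contributes +7.2042 in⁴
Total I = 23.408 in⁴.
For the y-axis: x̄ = 2.15 in.
Repeating about the centroidal y-axis gives I_y = 3.3701 in⁴.
Polar second moment: J = I_x + I_y = 26.778 in⁴.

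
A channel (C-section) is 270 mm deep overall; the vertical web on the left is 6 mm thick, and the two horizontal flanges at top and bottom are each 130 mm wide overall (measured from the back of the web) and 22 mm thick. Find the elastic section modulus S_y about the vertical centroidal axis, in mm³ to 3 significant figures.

Split into non-overlapping primitives; take the origin at the lower-left of the bounding box.
Web: 6 × 270, A = 1 620 mm², x = 3 mm, Ī = 4 860 mm⁴.
Top flange (beyond web): 124 × 22, A = 2 728 mm², x = 68 mm, Ī = 3 495 477 mm⁴.
Bottom flange (beyond web): 124 × 22, A = 2 728 mm², x = 68 mm, Ī = 3 495 477 mm⁴.
Centroid: x̄ = ΣA·x / ΣA = 53.119 mm.
Transfer each piece to the vertical centroidal axis using Ī + A·d² with d = x − 53.119:
  web: d = -50.119 mm → contributes +4 074 114 mm⁴
  top flange (beyond web): d = 14.881 mm → contributes +4 099 600 mm⁴
  bottom flange (beyond web): d = 14.881 mm → contributes +4 099 600 mm⁴
Total I = 12 273 315 mm⁴.
Extreme fibre distance c = 76.881 mm; S = I/c = 159 640 mm³.

S_y ≈ 1.60 × 10⁵ mm³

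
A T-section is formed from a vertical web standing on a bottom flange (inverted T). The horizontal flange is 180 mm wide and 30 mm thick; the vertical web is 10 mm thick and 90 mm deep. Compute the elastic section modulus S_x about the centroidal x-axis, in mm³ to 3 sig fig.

Decompose the section into non-overlapping parts with the origin at the bottom-left of its bounding rectangle.
Flange: 180 × 30, A = 5 400 mm², y = 15 mm, Ī = 405 000 mm⁴.
Web: 10 × 90, A = 900 mm², y = 75 mm, Ī = 607 500 mm⁴.
Centroid: ȳ = ΣA·y / ΣA = 23.571 mm.
Transfer each piece to the centroidal x-axis using Ī + A·d² with d = y − 23.571:
  flange: d = -8.5714 mm → contributes +801 735 mm⁴
  web: d = 51.429 mm → contributes +2 987 908 mm⁴
Total I = 3 789 643 mm⁴.
Extreme fibre distance c = 96.429 mm; S = I/c = 39 300 mm³.

S_x ≈ 3.93 × 10⁴ mm³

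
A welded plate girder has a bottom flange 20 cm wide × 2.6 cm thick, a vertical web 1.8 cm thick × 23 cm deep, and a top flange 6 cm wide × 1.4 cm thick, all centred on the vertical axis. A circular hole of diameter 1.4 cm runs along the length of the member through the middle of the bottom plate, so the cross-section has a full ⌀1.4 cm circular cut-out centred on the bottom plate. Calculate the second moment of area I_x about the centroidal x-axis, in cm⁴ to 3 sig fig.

I_x ≈ 8430 cm⁴

Split into non-overlapping primitives; take the origin at the lower-left of the bounding box.
Bottom plate: 20 × 2.6, A = 52 cm², y = 1.3 cm, Ī = 29.293 cm⁴.
Web plate: 1.8 × 23, A = 41.4 cm², y = 14.1 cm, Ī = 1825.1 cm⁴.
Top plate: 6 × 1.4, A = 8.4 cm², y = 26.3 cm, Ī = 1.372 cm⁴.
Hole (subtracted): ⌀1.4, A = 1.5394 cm², y = 1.3 cm, Ī = 0.18857 cm⁴.
Centroid: ȳ = ΣA·y / ΣA = 8.68 cm.
Transfer each piece to the centroidal x-axis using Ī + A·d² with d = y − 8.68:
  bottom plate: d = -7.38 cm → contributes +2861.4 cm⁴
  web plate: d = 5.42 cm → contributes +3041.2 cm⁴
  top plate: d = 17.62 cm → contributes +2609.3 cm⁴
  hole: d = -7.38 cm → contributes −84.029 cm⁴
Total I = 8427.9 cm⁴.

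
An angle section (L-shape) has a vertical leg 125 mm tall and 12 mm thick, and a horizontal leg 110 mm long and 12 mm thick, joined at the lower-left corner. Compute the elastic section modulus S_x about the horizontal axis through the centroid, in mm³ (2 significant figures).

S_x ≈ 4.7 × 10⁴ mm³

Treat the section as a set of non-overlapping primitives; coordinates are from the bounding-box lower-left.
Vertical leg: 12 × 125, A = 1 500 mm², y = 62.5 mm, Ī = 1 953 125 mm⁴.
Horizontal leg (remainder): 98 × 12, A = 1 176 mm², y = 6 mm, Ī = 14 112 mm⁴.
Centroid: ȳ = ΣA·y / ΣA = 37.67 mm.
Transfer each piece to the horizontal axis through the centroid using Ī + A·d² with d = y − 37.67:
  vertical leg: d = 24.83 mm → contributes +2 877 888 mm⁴
  horizontal leg (remainder): d = -31.67 mm → contributes +1 193 657 mm⁴
Total I = 4 071 545 mm⁴.
Extreme fibre distance c = 87.33 mm; S = I/c = 46 623 mm³.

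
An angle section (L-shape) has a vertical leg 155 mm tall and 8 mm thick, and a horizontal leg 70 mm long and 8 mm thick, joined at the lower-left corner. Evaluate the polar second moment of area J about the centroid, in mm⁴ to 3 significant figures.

J ≈ 5.00 × 10⁶ mm⁴

Treat the section as a set of non-overlapping primitives; coordinates are from the bounding-box lower-left.
Vertical leg: 8 × 155, A = 1 240 mm², y = 77.5 mm, Ī = 2 482 583 mm⁴.
Horizontal leg (remainder): 62 × 8, A = 496 mm², y = 4 mm, Ī = 2645.3 mm⁴.
Centroid: ȳ = ΣA·y / ΣA = 56.5 mm.
Transfer each piece to the centroidal x-axis using Ī + A·d² with d = y − 56.5:
  vertical leg: d = 21 mm → contributes +3 029 423 mm⁴
  horizontal leg (remainder): d = -52.5 mm → contributes +1 369 745 mm⁴
Total I = 4 399 169 mm⁴.
For the y-axis: x̄ = 14 mm.
Repeating about the centroidal y-axis gives I_y = 599 499 mm⁴.
Polar second moment: J = I_x + I_y = 4 998 667 mm⁴.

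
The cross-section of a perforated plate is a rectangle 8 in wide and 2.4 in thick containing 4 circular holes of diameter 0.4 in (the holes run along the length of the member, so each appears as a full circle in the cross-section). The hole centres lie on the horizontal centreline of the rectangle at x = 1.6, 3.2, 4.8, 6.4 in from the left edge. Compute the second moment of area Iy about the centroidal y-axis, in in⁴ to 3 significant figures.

Iy ≈ 101 in⁴

Treat the section as a set of non-overlapping primitives; coordinates are from the bounding-box lower-left.
Plate: 8 × 2.4, A = 19.2 in², x = 4 in, Ī = 102.4 in⁴.
Hole 1 (subtracted): ⌀0.4, A = 0.12566 in², x = 1.6 in, Ī = 0.0012566 in⁴.
Hole 2 (subtracted): ⌀0.4, A = 0.12566 in², x = 3.2 in, Ī = 0.0012566 in⁴.
Hole 3 (subtracted): ⌀0.4, A = 0.12566 in², x = 4.8 in, Ī = 0.0012566 in⁴.
Hole 4 (subtracted): ⌀0.4, A = 0.12566 in², x = 6.4 in, Ī = 0.0012566 in⁴.
By symmetry the centroid is at mid-width, x̄ = 4 in.
Transfer each piece to the centroidal y-axis using Ī + A·d² with d = x − 4:
  plate: d = 0 in → contributes +102.4 in⁴
  hole 1: d = -2.4 in → contributes −0.72508 in⁴
  hole 2: d = -0.8 in → contributes −0.081681 in⁴
  hole 3: d = 0.8 in → contributes −0.081681 in⁴
  hole 4: d = 2.4 in → contributes −0.72508 in⁴
Total I = 100.79 in⁴.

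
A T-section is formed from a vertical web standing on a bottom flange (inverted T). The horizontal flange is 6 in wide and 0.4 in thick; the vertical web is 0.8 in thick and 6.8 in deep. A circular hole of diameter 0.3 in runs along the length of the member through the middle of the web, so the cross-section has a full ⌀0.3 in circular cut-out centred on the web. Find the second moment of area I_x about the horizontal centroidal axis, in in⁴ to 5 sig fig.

I_x ≈ 42.489 in⁴

Split into non-overlapping primitives; take the origin at the lower-left of the bounding box.
Flange: 6 × 0.4, A = 2.4 in², y = 0.2 in, Ī = 0.032 in⁴.
Web: 0.8 × 6.8, A = 5.44 in², y = 3.8 in, Ī = 20.96213 in⁴.
Hole (subtracted): ⌀0.3, A = 0.07068583 in², y = 3.8 in, Ī = 0.0003976078 in⁴.
Centroid: ȳ = ΣA·y / ΣA = 2.687933 in.
Transfer each piece to the horizontal centroidal axis using Ī + A·d² with d = y − 2.687933:
  flange: d = -2.487933 in → contributes +14.88754 in⁴
  web: d = 1.112067 in → contributes +27.68975 in⁴
  hole: d = 1.112067 in → contributes −0.08781433 in⁴
Total I = 42.48947 in⁴.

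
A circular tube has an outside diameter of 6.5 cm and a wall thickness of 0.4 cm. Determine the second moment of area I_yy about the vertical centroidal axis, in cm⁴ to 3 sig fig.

I_yy ≈ 35.8 cm⁴

Split into non-overlapping primitives; take the origin at the lower-left of the bounding box.
Outer circle: ⌀6.5, A = 33.183 cm², x = 3.25 cm, Ī = 87.624 cm⁴.
Bore (subtracted): ⌀5.7, A = 25.518 cm², x = 3.25 cm, Ī = 51.817 cm⁴.
By symmetry the centroid is at mid-width, x̄ = 3.25 cm.
All pieces are centred on the vertical centroidal axis, so I = ΣĪ (holes subtracted) = 35.807 cm⁴.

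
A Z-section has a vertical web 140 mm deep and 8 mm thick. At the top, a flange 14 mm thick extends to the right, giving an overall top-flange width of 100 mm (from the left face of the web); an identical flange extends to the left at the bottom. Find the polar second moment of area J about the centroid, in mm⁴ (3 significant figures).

Break the section into simple shapes (no overlaps), measuring from the bottom-left corner of the bounding box.
Web: 8 × 140, A = 1 120 mm², y = 70 mm, Ī = 1 829 333 mm⁴.
Top flange (beyond web): 92 × 14, A = 1 288 mm², y = 133 mm, Ī = 21 037 mm⁴.
Bottom flange (beyond web): 92 × 14, A = 1 288 mm², y = 7 mm, Ī = 21 037 mm⁴.
Centroid: ȳ = ΣA·y / ΣA = 70 mm.
Transfer each piece to the centroidal x-axis using Ī + A·d² with d = y − 70:
  web: d = 0 mm → contributes +1 829 333 mm⁴
  top flange (beyond web): d = 63 mm → contributes +5 133 109 mm⁴
  bottom flange (beyond web): d = -63 mm → contributes +5 133 109 mm⁴
Total I = 12 095 552 mm⁴.
For the y-axis: x̄ = 96 mm.
Repeating about the centroidal y-axis gives I_y = 8 262 912 mm⁴.
Polar second moment: J = I_x + I_y = 20 358 464 mm⁴.

J ≈ 2.04 × 10⁷ mm⁴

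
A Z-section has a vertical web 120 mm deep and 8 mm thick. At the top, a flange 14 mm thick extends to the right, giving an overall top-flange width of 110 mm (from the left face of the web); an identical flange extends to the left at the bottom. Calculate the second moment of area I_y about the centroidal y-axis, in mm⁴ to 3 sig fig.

I_y ≈ 1.11 × 10⁷ mm⁴

Break the section into simple shapes (no overlaps), measuring from the bottom-left corner of the bounding box.
Web: 8 × 120, A = 960 mm², x = 106 mm, Ī = 5 120 mm⁴.
Top flange (beyond web): 102 × 14, A = 1 428 mm², x = 161 mm, Ī = 1 238 076 mm⁴.
Bottom flange (beyond web): 102 × 14, A = 1 428 mm², x = 51 mm, Ī = 1 238 076 mm⁴.
Centroid: x̄ = ΣA·x / ΣA = 106 mm.
Transfer each piece to the centroidal y-axis using Ī + A·d² with d = x − 106:
  web: d = 0 mm → contributes +5 120 mm⁴
  top flange (beyond web): d = 55 mm → contributes +5 557 776 mm⁴
  bottom flange (beyond web): d = -55 mm → contributes +5 557 776 mm⁴
Total I = 11 120 672 mm⁴.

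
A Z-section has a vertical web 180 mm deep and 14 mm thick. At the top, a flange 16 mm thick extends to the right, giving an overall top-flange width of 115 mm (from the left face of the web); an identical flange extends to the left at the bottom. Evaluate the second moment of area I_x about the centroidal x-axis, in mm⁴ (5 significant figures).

I_x ≈ 2.8605 × 10⁷ mm⁴

Break the section into simple shapes (no overlaps), measuring from the bottom-left corner of the bounding box.
Web: 14 × 180, A = 2 520 mm², y = 90 mm, Ī = 6 804 000 mm⁴.
Top flange (beyond web): 101 × 16, A = 1 616 mm², y = 172 mm, Ī = 34474.67 mm⁴.
Bottom flange (beyond web): 101 × 16, A = 1 616 mm², y = 8 mm, Ī = 34474.67 mm⁴.
Centroid: ȳ = ΣA·y / ΣA = 90 mm.
Transfer each piece to the centroidal x-axis using Ī + A·d² with d = y − 90:
  web: d = 0 mm → contributes +6 804 000 mm⁴
  top flange (beyond web): d = 82 mm → contributes +10 900 459 mm⁴
  bottom flange (beyond web): d = -82 mm → contributes +10 900 459 mm⁴
Total I = 28 604 917 mm⁴.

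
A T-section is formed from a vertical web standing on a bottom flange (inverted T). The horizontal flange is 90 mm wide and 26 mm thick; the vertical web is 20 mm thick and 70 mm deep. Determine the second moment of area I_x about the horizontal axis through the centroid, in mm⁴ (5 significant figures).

Break the section into simple shapes (no overlaps), measuring from the bottom-left corner of the bounding box.
Flange: 90 × 26, A = 2 340 mm², y = 13 mm, Ī = 131 820 mm⁴.
Web: 20 × 70, A = 1 400 mm², y = 61 mm, Ī = 571666.7 mm⁴.
Centroid: ȳ = ΣA·y / ΣA = 30.96791 mm.
Transfer each piece to the horizontal axis through the centroid using Ī + A·d² with d = y − 30.96791:
  flange: d = -17.96791 mm → contributes +887279.5 mm⁴
  web: d = 30.03209 mm → contributes +1 834 363 mm⁴
Total I = 2 721 643 mm⁴.

I_x ≈ 2.7216 × 10⁶ mm⁴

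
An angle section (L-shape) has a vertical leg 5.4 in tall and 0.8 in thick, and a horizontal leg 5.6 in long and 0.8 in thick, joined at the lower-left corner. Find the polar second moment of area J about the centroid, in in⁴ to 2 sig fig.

J ≈ 45 in⁴

Decompose the section into non-overlapping parts with the origin at the bottom-left of its bounding rectangle.
Vertical leg: 0.8 × 5.4, A = 4.32 in², y = 2.7 in, Ī = 10.5 in⁴.
Horizontal leg (remainder): 4.8 × 0.8, A = 3.84 in², y = 0.4 in, Ī = 0.2048 in⁴.
Centroid: ȳ = ΣA·y / ΣA = 1.618 in.
Transfer each piece to the centroidal x-axis using Ī + A·d² with d = y − 1.618:
  vertical leg: d = 1.082 in → contributes +15.56 in⁴
  horizontal leg (remainder): d = -1.218 in → contributes +5.898 in⁴
Total I = 21.46 in⁴.
For the y-axis: x̄ = 1.718 in.
Repeating about the centroidal y-axis gives I_y = 23.54 in⁴.
Polar second moment: J = I_x + I_y = 45 in⁴.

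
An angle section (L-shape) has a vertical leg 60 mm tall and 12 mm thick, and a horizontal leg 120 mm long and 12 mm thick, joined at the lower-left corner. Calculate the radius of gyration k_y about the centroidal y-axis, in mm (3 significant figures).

Treat the section as a set of non-overlapping primitives; coordinates are from the bounding-box lower-left.
Vertical leg: 12 × 60, A = 720 mm², x = 6 mm, Ī = 8 640 mm⁴.
Horizontal leg (remainder): 108 × 12, A = 1 296 mm², x = 66 mm, Ī = 1 259 712 mm⁴.
Centroid: x̄ = ΣA·x / ΣA = 44.571 mm.
Transfer each piece to the centroidal y-axis using Ī + A·d² with d = x − 44.571:
  vertical leg: d = -38.571 mm → contributes +1 079 824 mm⁴
  horizontal leg (remainder): d = 21.429 mm → contributes +1 854 814 mm⁴
Total I = 2 934 638 mm⁴.
Radius of gyration: k = √(I/A) = √(2 934 638 / 2 016) = 38.153 mm.

k_y ≈ 38.2 mm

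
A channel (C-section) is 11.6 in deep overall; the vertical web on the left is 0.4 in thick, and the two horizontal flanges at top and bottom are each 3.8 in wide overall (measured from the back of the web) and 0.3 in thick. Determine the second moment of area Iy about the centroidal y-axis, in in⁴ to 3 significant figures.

Iy ≈ 7.14 in⁴

Decompose the section into non-overlapping parts with the origin at the bottom-left of its bounding rectangle.
Web: 0.4 × 11.6, A = 4.64 in², x = 0.2 in, Ī = 0.061867 in⁴.
Top flange (beyond web): 3.4 × 0.3, A = 1.02 in², x = 2.1 in, Ī = 0.9826 in⁴.
Bottom flange (beyond web): 3.4 × 0.3, A = 1.02 in², x = 2.1 in, Ī = 0.9826 in⁴.
Centroid: x̄ = ΣA·x / ΣA = 0.78024 in.
Transfer each piece to the centroidal y-axis using Ī + A·d² with d = x − 0.78024:
  web: d = -0.58024 in → contributes +1.6241 in⁴
  top flange (beyond web): d = 1.3198 in → contributes +2.7592 in⁴
  bottom flange (beyond web): d = 1.3198 in → contributes +2.7592 in⁴
Total I = 7.1425 in⁴.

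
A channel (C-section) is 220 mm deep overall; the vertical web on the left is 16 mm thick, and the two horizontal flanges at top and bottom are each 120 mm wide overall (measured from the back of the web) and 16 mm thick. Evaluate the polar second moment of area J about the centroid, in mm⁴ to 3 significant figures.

J ≈ 5.81 × 10⁷ mm⁴

Split into non-overlapping primitives; take the origin at the lower-left of the bounding box.
Web: 16 × 220, A = 3 520 mm², y = 110 mm, Ī = 14 197 333 mm⁴.
Top flange (beyond web): 104 × 16, A = 1 664 mm², y = 212 mm, Ī = 35 499 mm⁴.
Bottom flange (beyond web): 104 × 16, A = 1 664 mm², y = 8 mm, Ī = 35 499 mm⁴.
By symmetry the centroid is at mid-height, ȳ = 110 mm.
Transfer each piece to the centroidal x-axis using Ī + A·d² with d = y − 110:
  web: d = 0 mm → contributes +14 197 333 mm⁴
  top flange (beyond web): d = 102 mm → contributes +17 347 755 mm⁴
  bottom flange (beyond web): d = -102 mm → contributes +17 347 755 mm⁴
Total I = 48 892 843 mm⁴.
For the y-axis: x̄ = 37.159 mm.
Repeating about the centroidal y-axis gives I_y = 9 233 086 mm⁴.
Polar second moment: J = I_x + I_y = 58 125 928 mm⁴.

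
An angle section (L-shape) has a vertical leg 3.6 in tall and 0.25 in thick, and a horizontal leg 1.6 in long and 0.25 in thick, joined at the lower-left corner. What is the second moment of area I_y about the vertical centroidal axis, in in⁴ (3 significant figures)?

I_y ≈ 0.213 in⁴

Decompose the section into non-overlapping parts with the origin at the bottom-left of its bounding rectangle.
Vertical leg: 0.25 × 3.6, A = 0.9 in², x = 0.125 in, Ī = 0.0046875 in⁴.
Horizontal leg (remainder): 1.35 × 0.25, A = 0.3375 in², x = 0.925 in, Ī = 0.051258 in⁴.
Centroid: x̄ = ΣA·x / ΣA = 0.34318 in.
Transfer each piece to the vertical centroidal axis using Ī + A·d² with d = x − 0.34318:
  vertical leg: d = -0.21818 in → contributes +0.04753 in⁴
  horizontal leg (remainder): d = 0.58182 in → contributes +0.16551 in⁴
Total I = 0.21304 in⁴.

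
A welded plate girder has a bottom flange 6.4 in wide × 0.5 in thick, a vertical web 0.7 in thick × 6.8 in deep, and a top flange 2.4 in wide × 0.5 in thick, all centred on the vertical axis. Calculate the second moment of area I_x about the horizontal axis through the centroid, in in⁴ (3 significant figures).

Split into non-overlapping primitives; take the origin at the lower-left of the bounding box.
Bottom plate: 6.4 × 0.5, A = 3.2 in², y = 0.25 in, Ī = 0.066667 in⁴.
Web plate: 0.7 × 6.8, A = 4.76 in², y = 3.9 in, Ī = 18.342 in⁴.
Top plate: 2.4 × 0.5, A = 1.2 in², y = 7.55 in, Ī = 0.025 in⁴.
Centroid: ȳ = ΣA·y / ΣA = 3.1031 in.
Transfer each piece to the horizontal axis through the centroid using Ī + A·d² with d = y − 3.1031:
  bottom plate: d = -2.8531 in → contributes +26.114 in⁴
  web plate: d = 0.79694 in → contributes +21.365 in⁴
  top plate: d = 4.4469 in → contributes +23.755 in⁴
Total I = 71.235 in⁴.

I_x ≈ 71.2 in⁴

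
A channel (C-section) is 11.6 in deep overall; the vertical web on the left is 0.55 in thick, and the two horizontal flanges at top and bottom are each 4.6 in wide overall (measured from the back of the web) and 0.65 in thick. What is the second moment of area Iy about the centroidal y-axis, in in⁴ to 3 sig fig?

Break the section into simple shapes (no overlaps), measuring from the bottom-left corner of the bounding box.
Web: 0.55 × 11.6, A = 6.38 in², x = 0.275 in, Ī = 0.16083 in⁴.
Top flange (beyond web): 4.05 × 0.65, A = 2.6325 in², x = 2.575 in, Ī = 3.5983 in⁴.
Bottom flange (beyond web): 4.05 × 0.65, A = 2.6325 in², x = 2.575 in, Ī = 3.5983 in⁴.
Centroid: x̄ = ΣA·x / ΣA = 1.3149 in.
Transfer each piece to the centroidal y-axis using Ī + A·d² with d = x − 1.3149:
  web: d = -1.0399 in → contributes +7.06 in⁴
  top flange (beyond web): d = 1.2601 in → contributes +7.7784 in⁴
  bottom flange (beyond web): d = 1.2601 in → contributes +7.7784 in⁴
Total I = 22.617 in⁴.

Iy ≈ 22.6 in⁴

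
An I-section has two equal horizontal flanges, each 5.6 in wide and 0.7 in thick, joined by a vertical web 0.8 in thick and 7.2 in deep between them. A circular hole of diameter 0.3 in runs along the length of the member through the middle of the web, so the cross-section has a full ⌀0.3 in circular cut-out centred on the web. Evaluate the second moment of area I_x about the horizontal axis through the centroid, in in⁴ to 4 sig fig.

I_x ≈ 147.5 in⁴

Break the section into simple shapes (no overlaps), measuring from the bottom-left corner of the bounding box.
Bottom flange: 5.6 × 0.7, A = 3.92 in², y = 0.35 in, Ī = 0.160067 in⁴.
Web: 0.8 × 7.2, A = 5.76 in², y = 4.3 in, Ī = 24.8832 in⁴.
Top flange: 5.6 × 0.7, A = 3.92 in², y = 8.25 in, Ī = 0.160067 in⁴.
Hole (subtracted): ⌀0.3, A = 0.0706858 in², y = 4.3 in, Ī = 0.000397608 in⁴.
By symmetry the centroid is at mid-height, ȳ = 4.3 in.
Transfer each piece to the horizontal axis through the centroid using Ī + A·d² with d = y − 4.3:
  bottom flange: d = -3.95 in → contributes +61.3219 in⁴
  web: d = 0 in → contributes +24.8832 in⁴
  top flange: d = 3.95 in → contributes +61.3219 in⁴
  hole: d = 0 in → contributes −0.000397608 in⁴
Total I = 147.527 in⁴.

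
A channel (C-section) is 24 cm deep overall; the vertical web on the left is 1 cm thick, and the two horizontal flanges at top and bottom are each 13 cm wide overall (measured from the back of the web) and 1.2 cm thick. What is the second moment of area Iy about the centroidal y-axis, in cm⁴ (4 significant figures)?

Iy ≈ 900.7 cm⁴

Break the section into simple shapes (no overlaps), measuring from the bottom-left corner of the bounding box.
Web: 1 × 24, A = 24 cm², x = 0.5 cm, Ī = 2 cm⁴.
Top flange (beyond web): 12 × 1.2, A = 14.4 cm², x = 7 cm, Ī = 172.8 cm⁴.
Bottom flange (beyond web): 12 × 1.2, A = 14.4 cm², x = 7 cm, Ī = 172.8 cm⁴.
Centroid: x̄ = ΣA·x / ΣA = 4.04545 cm.
Transfer each piece to the centroidal y-axis using Ī + A·d² with d = x − 4.04545:
  web: d = -3.54545 cm → contributes +303.686 cm⁴
  top flange (beyond web): d = 2.95455 cm → contributes +298.502 cm⁴
  bottom flange (beyond web): d = 2.95455 cm → contributes +298.502 cm⁴
Total I = 900.691 cm⁴.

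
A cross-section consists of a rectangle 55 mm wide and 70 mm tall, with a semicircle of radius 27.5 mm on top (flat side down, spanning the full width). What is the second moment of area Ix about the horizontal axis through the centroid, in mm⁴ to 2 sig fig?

Ix ≈ 3.6 × 10⁶ mm⁴

Split into non-overlapping primitives; take the origin at the lower-left of the bounding box.
Rectangular body: 55 × 70, A = 3 850 mm², y = 35 mm, Ī = 1 572 083 mm⁴.
Semicircular cap: semicircle r = 27.5, A = 1 188 mm², y = 81.67 mm, Ī = 62 772 mm⁴.
Centroid: ȳ = ΣA·y / ΣA = 46 mm.
Transfer each piece to the horizontal axis through the centroid using Ī + A·d² with d = y − 46:
  rectangular body: d = -11 mm → contributes +2 038 346 mm⁴
  semicircular cap: d = 35.67 mm → contributes +1 573 916 mm⁴
Total I = 3 612 262 mm⁴.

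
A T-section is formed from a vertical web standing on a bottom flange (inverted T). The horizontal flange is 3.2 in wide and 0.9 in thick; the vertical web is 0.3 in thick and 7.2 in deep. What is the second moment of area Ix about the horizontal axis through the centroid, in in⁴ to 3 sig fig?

Ix ≈ 29.8 in⁴

Decompose the section into non-overlapping parts with the origin at the bottom-left of its bounding rectangle.
Flange: 3.2 × 0.9, A = 2.88 in², y = 0.45 in, Ī = 0.1944 in⁴.
Web: 0.3 × 7.2, A = 2.16 in², y = 4.5 in, Ī = 9.3312 in⁴.
Centroid: ȳ = ΣA·y / ΣA = 2.1857 in.
Transfer each piece to the horizontal axis through the centroid using Ī + A·d² with d = y − 2.1857:
  flange: d = -1.7357 in → contributes +8.871 in⁴
  web: d = 2.3143 in → contributes +20.9 in⁴
Total I = 29.771 in⁴.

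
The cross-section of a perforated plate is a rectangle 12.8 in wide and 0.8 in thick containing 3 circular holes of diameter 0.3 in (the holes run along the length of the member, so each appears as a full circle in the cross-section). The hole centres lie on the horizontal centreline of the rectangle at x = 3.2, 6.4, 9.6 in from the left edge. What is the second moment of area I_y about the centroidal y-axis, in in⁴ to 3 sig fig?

I_y ≈ 138 in⁴

Break the section into simple shapes (no overlaps), measuring from the bottom-left corner of the bounding box.
Plate: 12.8 × 0.8, A = 10.24 in², x = 6.4 in, Ī = 139.81 in⁴.
Hole 1 (subtracted): ⌀0.3, A = 0.070686 in², x = 3.2 in, Ī = 0.00039761 in⁴.
Hole 2 (subtracted): ⌀0.3, A = 0.070686 in², x = 6.4 in, Ī = 0.00039761 in⁴.
Hole 3 (subtracted): ⌀0.3, A = 0.070686 in², x = 9.6 in, Ī = 0.00039761 in⁴.
By symmetry the centroid is at mid-width, x̄ = 6.4 in.
Transfer each piece to the centroidal y-axis using Ī + A·d² with d = x − 6.4:
  plate: d = 0 in → contributes +139.81 in⁴
  hole 1: d = -3.2 in → contributes −0.72422 in⁴
  hole 2: d = 0 in → contributes −0.00039761 in⁴
  hole 3: d = 3.2 in → contributes −0.72422 in⁴
Total I = 138.36 in⁴.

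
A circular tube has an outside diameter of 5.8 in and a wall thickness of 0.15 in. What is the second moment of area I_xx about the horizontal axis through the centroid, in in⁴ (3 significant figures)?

I_xx ≈ 10.6 in⁴

Decompose the section into non-overlapping parts with the origin at the bottom-left of its bounding rectangle.
Outer circle: ⌀5.8, A = 26.421 in², y = 2.9 in, Ī = 55.55 in⁴.
Bore (subtracted): ⌀5.5, A = 23.758 in², y = 2.9 in, Ī = 44.918 in⁴.
By symmetry the centroid is at mid-height, ȳ = 2.9 in.
All pieces are centred on the horizontal axis through the centroid, so I = ΣĪ (holes subtracted) = 10.632 in⁴.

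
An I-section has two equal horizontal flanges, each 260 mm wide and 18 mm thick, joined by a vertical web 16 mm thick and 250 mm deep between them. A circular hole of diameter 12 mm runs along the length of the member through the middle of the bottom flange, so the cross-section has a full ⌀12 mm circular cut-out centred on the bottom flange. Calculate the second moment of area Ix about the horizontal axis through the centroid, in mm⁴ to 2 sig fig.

Split into non-overlapping primitives; take the origin at the lower-left of the bounding box.
Bottom flange: 260 × 18, A = 4 680 mm², y = 9 mm, Ī = 126 360 mm⁴.
Web: 16 × 250, A = 4 000 mm², y = 143 mm, Ī = 20 833 333 mm⁴.
Top flange: 260 × 18, A = 4 680 mm², y = 277 mm, Ī = 126 360 mm⁴.
Hole (subtracted): ⌀12, A = 113.1 mm², y = 9 mm, Ī = 1 018 mm⁴.
Centroid: ȳ = ΣA·y / ΣA = 144.1 mm.
Transfer each piece to the horizontal axis through the centroid using Ī + A·d² with d = y − 144.1:
  bottom flange: d = -135.1 mm → contributes +85 601 471 mm⁴
  web: d = -1.144 mm → contributes +20 838 569 mm⁴
  top flange: d = 132.9 mm → contributes +82 731 659 mm⁴
  hole: d = -135.1 mm → contributes −2 066 618 mm⁴
Total I = 187 105 082 mm⁴.

Ix ≈ 1.9 × 10⁸ mm⁴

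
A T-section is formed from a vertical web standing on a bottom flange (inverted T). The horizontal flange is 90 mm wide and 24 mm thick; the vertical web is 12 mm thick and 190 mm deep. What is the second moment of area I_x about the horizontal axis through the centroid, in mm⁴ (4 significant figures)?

I_x ≈ 1.966 × 10⁷ mm⁴

Break the section into simple shapes (no overlaps), measuring from the bottom-left corner of the bounding box.
Flange: 90 × 24, A = 2 160 mm², y = 12 mm, Ī = 103 680 mm⁴.
Web: 12 × 190, A = 2 280 mm², y = 119 mm, Ī = 6 859 000 mm⁴.
Centroid: ȳ = ΣA·y / ΣA = 66.9459 mm.
Transfer each piece to the horizontal axis through the centroid using Ī + A·d² with d = y − 66.9459:
  flange: d = -54.9459 mm → contributes +6 624 843 mm⁴
  web: d = 52.0541 mm → contributes +13 036 944 mm⁴
Total I = 19 661 787 mm⁴.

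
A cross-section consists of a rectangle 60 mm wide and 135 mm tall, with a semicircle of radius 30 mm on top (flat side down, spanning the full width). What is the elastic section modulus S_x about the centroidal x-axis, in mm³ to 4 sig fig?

Treat the section as a set of non-overlapping primitives; coordinates are from the bounding-box lower-left.
Rectangular body: 60 × 135, A = 8 100 mm², y = 67.5 mm, Ī = 12 301 875 mm⁴.
Semicircular cap: semicircle r = 30, A = 1413.72 mm², y = 147.732 mm, Ī = 88903.1 mm⁴.
Centroid: ȳ = ΣA·y / ΣA = 79.4224 mm.
Transfer each piece to the centroidal x-axis using Ī + A·d² with d = y − 79.4224:
  rectangular body: d = -11.9224 mm → contributes +13 453 229 mm⁴
  semicircular cap: d = 68.31 mm → contributes +6 685 676 mm⁴
Total I = 20 138 905 mm⁴.
Extreme fibre distance c = 85.5776 mm; S = I/c = 235 329 mm³.

S_x ≈ 2.353 × 10⁵ mm³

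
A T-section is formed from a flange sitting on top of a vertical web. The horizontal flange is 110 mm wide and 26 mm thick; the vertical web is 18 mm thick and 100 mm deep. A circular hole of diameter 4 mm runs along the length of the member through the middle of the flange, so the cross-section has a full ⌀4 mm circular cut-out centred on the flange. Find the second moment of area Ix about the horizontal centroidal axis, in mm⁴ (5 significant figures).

Treat the section as a set of non-overlapping primitives; coordinates are from the bounding-box lower-left.
Flange: 110 × 26, A = 2 860 mm², y = 113 mm, Ī = 161113.3 mm⁴.
Web: 18 × 100, A = 1 800 mm², y = 50 mm, Ī = 1 500 000 mm⁴.
Hole (subtracted): ⌀4, A = 12.56637 mm², y = 113 mm, Ī = 12.56637 mm⁴.
Centroid: ȳ = ΣA·y / ΣA = 88.59944 mm.
Transfer each piece to the horizontal centroidal axis using Ī + A·d² with d = y − 88.59944:
  flange: d = 24.40056 mm → contributes +1 863 922 mm⁴
  web: d = -38.59944 mm → contributes +4 181 850 mm⁴
  hole: d = 24.40056 mm → contributes −7494.426 mm⁴
Total I = 6 038 277 mm⁴.

Ix ≈ 6.0383 × 10⁶ mm⁴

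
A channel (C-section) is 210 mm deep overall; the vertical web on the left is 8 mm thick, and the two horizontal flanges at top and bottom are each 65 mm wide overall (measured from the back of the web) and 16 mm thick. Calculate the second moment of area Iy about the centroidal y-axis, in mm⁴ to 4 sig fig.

Treat the section as a set of non-overlapping primitives; coordinates are from the bounding-box lower-left.
Web: 8 × 210, A = 1 680 mm², x = 4 mm, Ī = 8 960 mm⁴.
Top flange (beyond web): 57 × 16, A = 912 mm², x = 36.5 mm, Ī = 246 924 mm⁴.
Bottom flange (beyond web): 57 × 16, A = 912 mm², x = 36.5 mm, Ī = 246 924 mm⁴.
Centroid: x̄ = ΣA·x / ΣA = 20.9178 mm.
Transfer each piece to the centroidal y-axis using Ī + A·d² with d = x − 20.9178:
  web: d = -16.9178 mm → contributes +489 797 mm⁴
  top flange (beyond web): d = 15.5822 mm → contributes +468 362 mm⁴
  bottom flange (beyond web): d = 15.5822 mm → contributes +468 362 mm⁴
Total I = 1 426 520 mm⁴.

Iy ≈ 1.427 × 10⁶ mm⁴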